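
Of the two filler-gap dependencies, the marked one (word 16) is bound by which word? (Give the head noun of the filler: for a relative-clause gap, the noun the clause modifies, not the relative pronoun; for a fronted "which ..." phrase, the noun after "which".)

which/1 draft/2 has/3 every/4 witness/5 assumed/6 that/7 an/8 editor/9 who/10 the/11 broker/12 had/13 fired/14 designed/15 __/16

2

The marked gap is the direct object of "designed".
Its filler is the fronted wh-phrase "which draft", at word 2.
(The other dependency links word 9 to a gap after word 14.)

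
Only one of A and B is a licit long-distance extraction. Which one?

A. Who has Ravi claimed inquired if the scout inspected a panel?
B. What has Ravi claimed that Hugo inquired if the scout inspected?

In B, the wh-phrase is extracted from inside a wh-island (introduced by "if"), which blocks movement.
In A, the extraction path crosses only that-complement boundaries, which are transparent.
So A is grammatical.

A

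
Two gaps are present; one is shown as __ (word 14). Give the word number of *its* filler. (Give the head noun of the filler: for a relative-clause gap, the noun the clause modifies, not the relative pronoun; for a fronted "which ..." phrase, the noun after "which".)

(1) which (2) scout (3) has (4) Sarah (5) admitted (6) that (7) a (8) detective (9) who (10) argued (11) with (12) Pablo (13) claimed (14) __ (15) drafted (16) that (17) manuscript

2

The marked gap is the subject of "drafted".
Its filler is the fronted wh-phrase "which scout", at word 2.
(The other dependency links word 8 to a gap after word 9.)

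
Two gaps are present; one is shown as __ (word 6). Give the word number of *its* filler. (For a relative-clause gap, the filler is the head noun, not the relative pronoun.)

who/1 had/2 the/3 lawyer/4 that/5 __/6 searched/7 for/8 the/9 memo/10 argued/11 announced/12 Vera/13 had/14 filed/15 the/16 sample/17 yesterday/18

The marked gap is inside the relative clause, the subject of "searched".
Its filler is the head noun "lawyer" (via "that"), at word 4.
(The other dependency links word 1 to a gap after word 11.)

4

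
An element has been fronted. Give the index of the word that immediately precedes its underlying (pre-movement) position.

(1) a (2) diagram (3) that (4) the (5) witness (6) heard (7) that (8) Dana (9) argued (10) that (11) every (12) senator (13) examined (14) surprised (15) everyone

13

The displaced element is "a diagram" (word 2).
It is linked across 2 clause boundaries (that → that).
It functions as the direct object of "examined", so the gap sits immediately after word 13 ("examined").
Base order: The witness heard that Dana argued that every senator examined a diagram.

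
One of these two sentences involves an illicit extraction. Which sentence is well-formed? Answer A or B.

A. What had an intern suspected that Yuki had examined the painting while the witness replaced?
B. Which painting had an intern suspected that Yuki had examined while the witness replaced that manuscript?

In A, the wh-phrase is extracted from inside an adjunct island (introduced by "while"), which blocks movement.
In B, the extraction path crosses only that-complement boundaries, which are transparent.
So B is grammatical.

B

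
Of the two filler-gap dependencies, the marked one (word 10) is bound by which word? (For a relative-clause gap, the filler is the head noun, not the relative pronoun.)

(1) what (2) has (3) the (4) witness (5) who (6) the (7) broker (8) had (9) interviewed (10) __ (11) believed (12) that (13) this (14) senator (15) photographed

The marked gap is inside the relative clause, the direct object of "interviewed".
Its filler is the head noun "witness" (via "who"), at word 4.
(The other dependency links word 1 to a gap after word 15.)

4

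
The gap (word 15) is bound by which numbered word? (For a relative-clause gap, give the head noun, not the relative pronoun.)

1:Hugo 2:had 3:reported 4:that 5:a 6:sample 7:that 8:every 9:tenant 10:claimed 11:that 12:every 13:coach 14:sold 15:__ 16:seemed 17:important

The gap at 15 is the object of "sold", inside a relative clause.
The relative pronoun is "that" (word 7); it is bound by the head noun immediately before it.
Its filler is the head noun "sample", at word 6.

6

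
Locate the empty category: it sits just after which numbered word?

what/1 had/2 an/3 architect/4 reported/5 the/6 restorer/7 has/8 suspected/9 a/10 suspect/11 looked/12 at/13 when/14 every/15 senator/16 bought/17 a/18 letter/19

13

The displaced element is "what" (word 1).
It is linked across 2 clause boundaries (Ø → Ø).
It functions as the object of the preposition "at" of "looked", so the gap sits immediately after word 13 ("at").
Base order: An architect had reported the restorer has suspected a suspect looked at what when every senator bought a letter.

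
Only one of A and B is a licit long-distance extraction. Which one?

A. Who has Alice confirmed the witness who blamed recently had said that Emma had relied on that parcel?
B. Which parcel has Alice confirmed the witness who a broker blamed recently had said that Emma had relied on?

B

In A, the wh-phrase is extracted from inside a complex-NP island (relative clause) (introduced by "who"), which blocks movement.
In B, the extraction path crosses only that-complement boundaries, which are transparent.
So B is grammatical.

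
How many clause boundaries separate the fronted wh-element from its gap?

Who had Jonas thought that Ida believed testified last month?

"who" is extracted from the subject of "testified".
Boundaries crossed, outermost first: [that], [Ø] — 2 in total.

2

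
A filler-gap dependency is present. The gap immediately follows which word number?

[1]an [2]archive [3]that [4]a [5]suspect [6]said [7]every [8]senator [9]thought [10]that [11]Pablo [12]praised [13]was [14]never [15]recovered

12

The displaced element is "an archive" (word 2).
It is linked across 2 clause boundaries (Ø → that).
It functions as the direct object of "praised", so the gap sits immediately after word 12 ("praised").
Base order: A suspect said every senator thought that Pablo praised an archive.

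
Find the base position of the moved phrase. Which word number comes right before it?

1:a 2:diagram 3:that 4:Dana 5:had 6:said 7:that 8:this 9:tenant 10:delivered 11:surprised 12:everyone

10

The displaced element is "a diagram" (word 2).
It is linked across 1 clause boundary (that).
It functions as the direct object of "delivered", so the gap sits immediately after word 10 ("delivered").
Base order: Dana had said that this tenant delivered a diagram.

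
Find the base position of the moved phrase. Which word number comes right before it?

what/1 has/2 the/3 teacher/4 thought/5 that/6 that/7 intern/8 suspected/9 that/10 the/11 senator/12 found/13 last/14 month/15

The displaced element is "what" (word 1).
It is linked across 2 clause boundaries (that → that).
It functions as the direct object of "found", so the gap sits immediately after word 13 ("found").
Base order: The teacher has thought that that intern suspected that the senator found what last month.

13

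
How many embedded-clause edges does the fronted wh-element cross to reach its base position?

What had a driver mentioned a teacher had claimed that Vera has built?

2

"what" is extracted from the object of "built".
Boundaries crossed, outermost first: [Ø], [that] — 2 in total.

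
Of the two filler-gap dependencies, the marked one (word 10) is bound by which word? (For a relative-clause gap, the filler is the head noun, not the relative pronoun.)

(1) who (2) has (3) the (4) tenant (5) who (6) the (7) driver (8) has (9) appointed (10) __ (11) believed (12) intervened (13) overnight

4

The marked gap is inside the relative clause, the direct object of "appointed".
Its filler is the head noun "tenant" (via "who"), at word 4.
(The other dependency links word 1 to a gap after word 11.)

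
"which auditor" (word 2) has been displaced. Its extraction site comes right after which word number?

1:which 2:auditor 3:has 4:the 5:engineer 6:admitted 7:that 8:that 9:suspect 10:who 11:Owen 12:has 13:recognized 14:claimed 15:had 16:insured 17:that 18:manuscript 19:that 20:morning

14

The displaced element is "which auditor" (word 2).
It is linked across 2 clause boundaries (that → Ø).
It functions as the subject of "insured", so the gap sits immediately after word 14 ("claimed").
Base order: The engineer has admitted that that suspect who Owen has recognized claimed which auditor had insured that manuscript that morning.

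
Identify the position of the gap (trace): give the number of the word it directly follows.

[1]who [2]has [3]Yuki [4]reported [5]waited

The displaced element is "who" (word 1).
It is linked across 1 clause boundary (Ø).
It functions as the subject of "waited", so the gap sits immediately after word 4 ("reported").
Base order: Yuki has reported that who waited.

4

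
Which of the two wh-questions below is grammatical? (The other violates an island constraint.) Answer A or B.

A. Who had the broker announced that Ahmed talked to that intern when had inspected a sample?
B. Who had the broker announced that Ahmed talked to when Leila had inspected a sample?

In A, the wh-phrase is extracted from inside an adjunct island (introduced by "when"), which blocks movement.
In B, the extraction path crosses only that-complement boundaries, which are transparent.
So B is grammatical.

B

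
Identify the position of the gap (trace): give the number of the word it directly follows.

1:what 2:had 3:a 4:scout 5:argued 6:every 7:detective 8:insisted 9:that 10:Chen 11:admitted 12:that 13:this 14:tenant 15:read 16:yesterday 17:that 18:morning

15

The displaced element is "what" (word 1).
It is linked across 3 clause boundaries (Ø → that → that).
It functions as the direct object of "read", so the gap sits immediately after word 15 ("read").
Base order: A scout had argued every detective insisted that Chen admitted that this tenant read what yesterday that morning.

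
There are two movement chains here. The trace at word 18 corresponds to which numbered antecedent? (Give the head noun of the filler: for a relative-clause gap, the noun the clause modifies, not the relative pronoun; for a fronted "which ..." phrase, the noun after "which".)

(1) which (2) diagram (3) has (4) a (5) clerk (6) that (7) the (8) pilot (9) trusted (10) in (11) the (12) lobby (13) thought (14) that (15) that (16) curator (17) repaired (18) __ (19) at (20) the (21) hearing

The marked gap is the direct object of "repaired".
Its filler is the fronted wh-phrase "which diagram", at word 2.
(The other dependency links word 5 to a gap after word 9.)

2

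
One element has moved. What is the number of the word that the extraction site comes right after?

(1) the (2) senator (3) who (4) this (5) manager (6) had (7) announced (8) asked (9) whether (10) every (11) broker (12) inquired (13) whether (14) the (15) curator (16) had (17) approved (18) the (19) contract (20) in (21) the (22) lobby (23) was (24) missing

The displaced element is "the senator" (word 2).
It is linked across 1 clause boundary (Ø).
It functions as the subject of "asked", so the gap sits immediately after word 7 ("announced").
Base order: This manager had announced that the senator asked whether every broker inquired whether the curator had approved the contract in the lobby.

7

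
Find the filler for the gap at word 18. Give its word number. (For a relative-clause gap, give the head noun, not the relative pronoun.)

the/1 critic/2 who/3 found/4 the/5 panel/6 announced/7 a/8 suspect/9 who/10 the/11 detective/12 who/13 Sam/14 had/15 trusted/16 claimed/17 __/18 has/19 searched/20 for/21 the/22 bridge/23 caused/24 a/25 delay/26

The gap at 18 is the subject of "searched", inside a relative clause.
The relative pronoun is "who" (word 10); it is bound by the head noun immediately before it.
Its filler is the head noun "suspect", at word 9.

9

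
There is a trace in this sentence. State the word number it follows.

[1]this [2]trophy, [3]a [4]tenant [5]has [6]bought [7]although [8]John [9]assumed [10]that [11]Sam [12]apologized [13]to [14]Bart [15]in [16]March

6

The displaced element is "this trophy" (word 2).
It functions as the direct object of "bought", so the gap sits immediately after word 6 ("bought").
Base order: A tenant has bought this trophy although John assumed that Sam apologized to Bart in March.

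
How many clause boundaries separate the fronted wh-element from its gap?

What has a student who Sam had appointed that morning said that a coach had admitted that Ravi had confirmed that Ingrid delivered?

3

"what" is extracted from the object of "delivered".
Boundaries crossed, outermost first: [that], [that], [that] — 3 in total.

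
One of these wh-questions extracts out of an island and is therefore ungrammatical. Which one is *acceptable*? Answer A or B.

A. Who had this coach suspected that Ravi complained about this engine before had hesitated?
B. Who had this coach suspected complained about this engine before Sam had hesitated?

In A, the wh-phrase is extracted from inside an adjunct island (introduced by "before"), which blocks movement.
In B, the extraction path crosses only that-complement boundaries, which are transparent.
So B is grammatical.

B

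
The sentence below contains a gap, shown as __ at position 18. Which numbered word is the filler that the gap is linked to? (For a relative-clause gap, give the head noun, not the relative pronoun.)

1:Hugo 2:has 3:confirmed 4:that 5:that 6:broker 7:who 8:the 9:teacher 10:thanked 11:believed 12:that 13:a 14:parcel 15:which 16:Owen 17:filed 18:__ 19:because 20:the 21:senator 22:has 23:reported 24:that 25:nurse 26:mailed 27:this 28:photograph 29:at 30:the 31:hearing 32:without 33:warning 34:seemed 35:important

The gap at 18 is the object of "filed", inside a relative clause.
The relative pronoun is "which" (word 15); it is bound by the head noun immediately before it.
Its filler is the head noun "parcel", at word 14.

14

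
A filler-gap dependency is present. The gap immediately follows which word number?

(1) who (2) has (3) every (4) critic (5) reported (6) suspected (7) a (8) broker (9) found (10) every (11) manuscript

5

The displaced element is "who" (word 1).
It is linked across 1 clause boundary (Ø).
It functions as the subject of "suspected", so the gap sits immediately after word 5 ("reported").
Base order: Every critic has reported that who suspected a broker found every manuscript.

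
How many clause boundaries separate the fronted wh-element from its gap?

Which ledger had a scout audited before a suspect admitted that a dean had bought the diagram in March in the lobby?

"which ledger" originates inside the matrix clause — no clause boundary is crossed.

0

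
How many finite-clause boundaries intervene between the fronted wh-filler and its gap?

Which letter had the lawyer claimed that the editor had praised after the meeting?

1

"which letter" is extracted from the object of "praised".
Boundaries crossed, outermost first: [that] — 1 in total.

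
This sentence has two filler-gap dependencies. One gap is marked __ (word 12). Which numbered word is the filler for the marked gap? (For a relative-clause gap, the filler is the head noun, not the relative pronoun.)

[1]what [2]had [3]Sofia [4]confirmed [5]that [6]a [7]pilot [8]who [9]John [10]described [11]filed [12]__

1

The marked gap is the direct object of "filed".
Its filler is the fronted wh-phrase "what", at word 1.
(The other dependency links word 7 to a gap after word 10.)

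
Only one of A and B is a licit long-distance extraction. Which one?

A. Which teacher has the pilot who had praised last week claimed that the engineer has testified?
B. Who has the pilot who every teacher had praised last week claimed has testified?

In A, the wh-phrase is extracted from inside a complex-NP island (relative clause) (introduced by "who"), which blocks movement.
In B, the extraction path crosses only that-complement boundaries, which are transparent.
So B is grammatical.

B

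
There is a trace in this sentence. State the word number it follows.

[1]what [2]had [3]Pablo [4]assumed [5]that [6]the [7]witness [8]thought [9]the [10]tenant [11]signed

11

The displaced element is "what" (word 1).
It is linked across 2 clause boundaries (that → Ø).
It functions as the direct object of "signed", so the gap sits immediately after word 11 ("signed").
Base order: Pablo had assumed that the witness thought the tenant signed what.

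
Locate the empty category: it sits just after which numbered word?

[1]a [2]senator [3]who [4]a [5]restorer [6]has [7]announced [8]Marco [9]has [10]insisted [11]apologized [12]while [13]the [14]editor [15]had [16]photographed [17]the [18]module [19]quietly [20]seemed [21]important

10

The displaced element is "a senator" (word 2).
It is linked across 2 clause boundaries (Ø → Ø).
It functions as the subject of "apologized", so the gap sits immediately after word 10 ("insisted").
Base order: A restorer has announced Marco has insisted a senator apologized while the editor had photographed the module quietly.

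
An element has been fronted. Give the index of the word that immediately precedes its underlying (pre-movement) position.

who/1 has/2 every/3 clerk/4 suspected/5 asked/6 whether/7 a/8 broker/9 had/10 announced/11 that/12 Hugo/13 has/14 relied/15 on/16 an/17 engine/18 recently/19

5

The displaced element is "who" (word 1).
It is linked across 1 clause boundary (Ø).
It functions as the subject of "asked", so the gap sits immediately after word 5 ("suspected").
Base order: Every clerk has suspected who asked whether a broker had announced that Hugo has relied on an engine recently.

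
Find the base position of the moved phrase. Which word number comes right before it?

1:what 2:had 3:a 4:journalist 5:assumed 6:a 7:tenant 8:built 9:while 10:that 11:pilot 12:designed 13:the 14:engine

The displaced element is "what" (word 1).
It is linked across 1 clause boundary (Ø).
It functions as the direct object of "built", so the gap sits immediately after word 8 ("built").
Base order: A journalist had assumed a tenant built what while that pilot designed the engine.

8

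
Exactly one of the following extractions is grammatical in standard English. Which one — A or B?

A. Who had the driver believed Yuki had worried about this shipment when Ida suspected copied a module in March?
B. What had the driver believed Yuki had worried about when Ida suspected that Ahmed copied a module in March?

B

In A, the wh-phrase is extracted from inside an adjunct island (introduced by "when"), which blocks movement.
In B, the extraction path crosses only that-complement boundaries, which are transparent.
So B is grammatical.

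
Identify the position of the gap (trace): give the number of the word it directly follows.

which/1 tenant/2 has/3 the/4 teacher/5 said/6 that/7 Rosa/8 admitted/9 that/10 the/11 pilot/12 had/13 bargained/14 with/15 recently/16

The displaced element is "which tenant" (word 2).
It is linked across 2 clause boundaries (that → that).
It functions as the object of the preposition "with" of "bargained", so the gap sits immediately after word 15 ("with").
Base order: The teacher has said that Rosa admitted that the pilot had bargained with which tenant recently.

15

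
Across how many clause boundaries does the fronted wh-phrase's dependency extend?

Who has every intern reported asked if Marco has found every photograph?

"who" is extracted from the subject of "asked".
Boundaries crossed, outermost first: [Ø] — 1 in total.

1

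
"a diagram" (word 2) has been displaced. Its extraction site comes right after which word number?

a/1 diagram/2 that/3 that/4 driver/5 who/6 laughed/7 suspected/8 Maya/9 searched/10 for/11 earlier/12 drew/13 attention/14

11

The displaced element is "a diagram" (word 2).
It is linked across 1 clause boundary (Ø).
It functions as the object of the preposition "for" of "searched", so the gap sits immediately after word 11 ("for").
Base order: That driver who laughed suspected Maya searched for a diagram earlier.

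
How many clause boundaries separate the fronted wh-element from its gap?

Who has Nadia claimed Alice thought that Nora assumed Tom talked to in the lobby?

"who" is extracted from the PP object of "talked".
Boundaries crossed, outermost first: [Ø], [that], [Ø] — 3 in total.

3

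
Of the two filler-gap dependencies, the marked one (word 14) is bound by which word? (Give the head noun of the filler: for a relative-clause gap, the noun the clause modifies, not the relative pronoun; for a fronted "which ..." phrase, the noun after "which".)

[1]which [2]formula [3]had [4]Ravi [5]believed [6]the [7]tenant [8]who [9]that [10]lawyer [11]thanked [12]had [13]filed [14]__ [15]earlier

The marked gap is the direct object of "filed".
Its filler is the fronted wh-phrase "which formula", at word 2.
(The other dependency links word 7 to a gap after word 11.)

2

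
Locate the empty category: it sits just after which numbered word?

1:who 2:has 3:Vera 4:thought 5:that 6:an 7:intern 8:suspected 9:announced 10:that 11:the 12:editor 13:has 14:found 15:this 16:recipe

The displaced element is "who" (word 1).
It is linked across 2 clause boundaries (that → Ø).
It functions as the subject of "announced", so the gap sits immediately after word 8 ("suspected").
Base order: Vera has thought that an intern suspected who announced that the editor has found this recipe.

8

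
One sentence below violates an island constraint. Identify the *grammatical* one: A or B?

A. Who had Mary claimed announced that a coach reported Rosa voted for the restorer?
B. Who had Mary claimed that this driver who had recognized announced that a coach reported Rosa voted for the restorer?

A

In B, the wh-phrase is extracted from inside a complex-NP island (relative clause) (introduced by "who"), which blocks movement.
In A, the extraction path crosses only that-complement boundaries, which are transparent.
So A is grammatical.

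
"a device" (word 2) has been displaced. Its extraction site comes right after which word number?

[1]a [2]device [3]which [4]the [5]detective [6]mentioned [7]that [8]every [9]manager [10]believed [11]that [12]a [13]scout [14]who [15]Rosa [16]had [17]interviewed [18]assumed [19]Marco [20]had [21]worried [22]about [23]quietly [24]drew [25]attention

The displaced element is "a device" (word 2).
It is linked across 3 clause boundaries (that → that → Ø).
It functions as the object of the preposition "about" of "worried", so the gap sits immediately after word 22 ("about").
Base order: The detective mentioned that every manager believed that a scout who Rosa had interviewed assumed Marco had worried about a device quietly.

22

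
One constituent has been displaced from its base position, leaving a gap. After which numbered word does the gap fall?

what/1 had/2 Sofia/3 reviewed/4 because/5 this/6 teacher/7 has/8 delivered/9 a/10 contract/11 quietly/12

The displaced element is "what" (word 1).
It functions as the direct object of "reviewed", so the gap sits immediately after word 4 ("reviewed").
Base order: Sofia had reviewed what because this teacher has delivered a contract quietly.

4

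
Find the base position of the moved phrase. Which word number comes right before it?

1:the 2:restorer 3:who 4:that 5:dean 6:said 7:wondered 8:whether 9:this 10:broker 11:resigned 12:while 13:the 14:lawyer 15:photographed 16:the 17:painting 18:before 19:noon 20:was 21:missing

6

The displaced element is "the restorer" (word 2).
It is linked across 1 clause boundary (Ø).
It functions as the subject of "wondered", so the gap sits immediately after word 6 ("said").
Base order: That dean said that the restorer wondered whether this broker resigned while the lawyer photographed the painting before noon.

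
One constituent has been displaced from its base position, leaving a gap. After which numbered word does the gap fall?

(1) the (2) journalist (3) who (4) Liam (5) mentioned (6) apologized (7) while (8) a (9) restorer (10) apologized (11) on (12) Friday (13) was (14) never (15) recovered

5

The displaced element is "the journalist" (word 2).
It is linked across 1 clause boundary (Ø).
It functions as the subject of "apologized", so the gap sits immediately after word 5 ("mentioned").
Base order: Liam mentioned that the journalist apologized while a restorer apologized on Friday.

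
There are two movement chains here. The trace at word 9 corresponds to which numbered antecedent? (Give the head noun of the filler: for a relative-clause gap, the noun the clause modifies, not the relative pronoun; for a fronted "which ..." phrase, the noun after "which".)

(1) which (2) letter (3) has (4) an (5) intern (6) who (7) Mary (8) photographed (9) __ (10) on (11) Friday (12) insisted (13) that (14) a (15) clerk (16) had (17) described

5

The marked gap is inside the relative clause, the direct object of "photographed".
Its filler is the head noun "intern" (via "who"), at word 5.
(The other dependency links word 2 to a gap after word 17.)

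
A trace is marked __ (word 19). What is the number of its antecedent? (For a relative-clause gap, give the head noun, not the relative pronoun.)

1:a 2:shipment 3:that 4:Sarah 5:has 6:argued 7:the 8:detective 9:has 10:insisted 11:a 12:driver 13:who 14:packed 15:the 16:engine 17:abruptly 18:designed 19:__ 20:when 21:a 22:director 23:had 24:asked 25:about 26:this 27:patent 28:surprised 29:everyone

The gap at 19 is the object of "designed", inside a relative clause.
The relative pronoun is "that" (word 3); it is bound by the head noun immediately before it.
Its filler is the head noun "shipment", at word 2.

2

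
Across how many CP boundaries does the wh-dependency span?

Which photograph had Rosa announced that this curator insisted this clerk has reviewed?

"which photograph" is extracted from the object of "reviewed".
Boundaries crossed, outermost first: [that], [Ø] — 2 in total.

2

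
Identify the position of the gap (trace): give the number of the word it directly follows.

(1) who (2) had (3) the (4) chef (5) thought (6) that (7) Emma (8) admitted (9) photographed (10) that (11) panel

The displaced element is "who" (word 1).
It is linked across 2 clause boundaries (that → Ø).
It functions as the subject of "photographed", so the gap sits immediately after word 8 ("admitted").
Base order: The chef had thought that Emma admitted that who photographed that panel.

8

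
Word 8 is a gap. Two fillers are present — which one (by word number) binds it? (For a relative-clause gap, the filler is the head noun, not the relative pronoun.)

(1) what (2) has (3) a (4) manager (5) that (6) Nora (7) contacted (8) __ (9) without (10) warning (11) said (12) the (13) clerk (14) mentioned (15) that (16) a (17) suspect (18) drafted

The marked gap is inside the relative clause, the direct object of "contacted".
Its filler is the head noun "manager" (via "that"), at word 4.
(The other dependency links word 1 to a gap after word 18.)

4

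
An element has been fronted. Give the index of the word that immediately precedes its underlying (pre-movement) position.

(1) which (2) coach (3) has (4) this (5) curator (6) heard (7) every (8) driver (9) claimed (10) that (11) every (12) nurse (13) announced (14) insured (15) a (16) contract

13

The displaced element is "which coach" (word 2).
It is linked across 3 clause boundaries (Ø → that → Ø).
It functions as the subject of "insured", so the gap sits immediately after word 13 ("announced").
Base order: This curator has heard every driver claimed that every nurse announced that which coach insured a contract.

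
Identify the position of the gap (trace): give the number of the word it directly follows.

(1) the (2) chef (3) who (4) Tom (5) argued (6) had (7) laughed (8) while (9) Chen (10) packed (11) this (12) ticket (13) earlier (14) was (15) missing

5

The displaced element is "the chef" (word 2).
It is linked across 1 clause boundary (Ø).
It functions as the subject of "laughed", so the gap sits immediately after word 5 ("argued").
Base order: Tom argued that the chef had laughed while Chen packed this ticket earlier.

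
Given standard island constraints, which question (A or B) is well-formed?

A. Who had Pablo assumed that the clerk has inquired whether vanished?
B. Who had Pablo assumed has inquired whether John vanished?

B

In A, the wh-phrase is extracted from inside a wh-island (introduced by "whether"), which blocks movement.
In B, the extraction path crosses only that-complement boundaries, which are transparent.
So B is grammatical.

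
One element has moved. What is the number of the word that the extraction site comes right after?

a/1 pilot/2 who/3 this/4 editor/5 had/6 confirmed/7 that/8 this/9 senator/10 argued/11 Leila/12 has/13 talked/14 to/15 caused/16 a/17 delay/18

15

The displaced element is "a pilot" (word 2).
It is linked across 2 clause boundaries (that → Ø).
It functions as the object of the preposition "to" of "talked", so the gap sits immediately after word 15 ("to").
Base order: This editor had confirmed that this senator argued Leila has talked to a pilot.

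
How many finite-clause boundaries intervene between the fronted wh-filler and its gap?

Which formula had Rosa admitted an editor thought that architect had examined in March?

2

"which formula" is extracted from the object of "examined".
Boundaries crossed, outermost first: [Ø], [Ø] — 2 in total.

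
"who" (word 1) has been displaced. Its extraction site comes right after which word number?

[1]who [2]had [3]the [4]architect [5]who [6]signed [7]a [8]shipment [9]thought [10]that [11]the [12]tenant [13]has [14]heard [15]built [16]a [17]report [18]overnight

14

The displaced element is "who" (word 1).
It is linked across 2 clause boundaries (that → Ø).
It functions as the subject of "built", so the gap sits immediately after word 14 ("heard").
Base order: The architect who signed a shipment had thought that the tenant has heard that who built a report overnight.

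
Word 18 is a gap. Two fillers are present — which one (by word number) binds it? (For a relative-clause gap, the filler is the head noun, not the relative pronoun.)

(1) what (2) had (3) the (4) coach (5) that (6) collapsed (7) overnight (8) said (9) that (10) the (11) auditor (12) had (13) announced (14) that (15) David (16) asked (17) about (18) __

The marked gap is the object of the preposition "about" of "asked".
Its filler is the fronted wh-phrase "what", at word 1.
(The other dependency links word 4 to a gap after word 5.)

1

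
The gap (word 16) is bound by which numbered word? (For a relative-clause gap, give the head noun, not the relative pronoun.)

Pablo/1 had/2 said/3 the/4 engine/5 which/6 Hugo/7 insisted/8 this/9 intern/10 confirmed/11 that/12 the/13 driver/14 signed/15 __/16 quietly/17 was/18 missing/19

The gap at 16 is the object of "signed", inside a relative clause.
The relative pronoun is "which" (word 6); it is bound by the head noun immediately before it.
Its filler is the head noun "engine", at word 5.

5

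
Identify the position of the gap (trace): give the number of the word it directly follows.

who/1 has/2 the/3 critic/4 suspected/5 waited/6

The displaced element is "who" (word 1).
It is linked across 1 clause boundary (Ø).
It functions as the subject of "waited", so the gap sits immediately after word 5 ("suspected").
Base order: The critic has suspected that who waited.

5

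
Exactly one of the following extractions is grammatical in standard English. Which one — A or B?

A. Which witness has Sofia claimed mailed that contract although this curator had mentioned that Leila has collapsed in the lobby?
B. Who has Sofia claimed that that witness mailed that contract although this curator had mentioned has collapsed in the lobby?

A

In B, the wh-phrase is extracted from inside an adjunct island (introduced by "although"), which blocks movement.
In A, the extraction path crosses only that-complement boundaries, which are transparent.
So A is grammatical.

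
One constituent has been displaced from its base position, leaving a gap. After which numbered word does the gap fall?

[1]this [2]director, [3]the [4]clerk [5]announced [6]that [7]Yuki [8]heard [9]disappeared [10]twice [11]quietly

8

The displaced element is "this director" (word 2).
It is linked across 2 clause boundaries (that → Ø).
It functions as the subject of "disappeared", so the gap sits immediately after word 8 ("heard").
Base order: The clerk announced that Yuki heard that this director disappeared twice quietly.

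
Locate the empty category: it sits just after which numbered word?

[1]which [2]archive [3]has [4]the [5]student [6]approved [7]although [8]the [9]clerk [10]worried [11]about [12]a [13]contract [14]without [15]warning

The displaced element is "which archive" (word 2).
It functions as the direct object of "approved", so the gap sits immediately after word 6 ("approved").
Base order: The student has approved which archive although the clerk worried about a contract without warning.

6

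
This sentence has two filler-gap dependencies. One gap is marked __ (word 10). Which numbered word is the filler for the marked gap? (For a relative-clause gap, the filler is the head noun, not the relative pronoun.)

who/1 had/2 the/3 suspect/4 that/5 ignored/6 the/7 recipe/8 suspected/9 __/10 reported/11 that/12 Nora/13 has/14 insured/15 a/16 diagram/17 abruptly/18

1

The marked gap is the subject of "reported".
Its filler is the fronted wh-phrase "who", at word 1.
(The other dependency links word 4 to a gap after word 5.)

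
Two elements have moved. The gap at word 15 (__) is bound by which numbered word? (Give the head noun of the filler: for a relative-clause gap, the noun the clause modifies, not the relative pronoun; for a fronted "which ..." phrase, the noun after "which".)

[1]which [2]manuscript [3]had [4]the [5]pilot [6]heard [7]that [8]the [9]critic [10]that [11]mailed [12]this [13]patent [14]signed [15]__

The marked gap is the direct object of "signed".
Its filler is the fronted wh-phrase "which manuscript", at word 2.
(The other dependency links word 9 to a gap after word 10.)

2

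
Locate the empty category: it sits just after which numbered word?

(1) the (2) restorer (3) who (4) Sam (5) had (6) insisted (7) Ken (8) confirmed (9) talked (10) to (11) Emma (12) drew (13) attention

8

The displaced element is "the restorer" (word 2).
It is linked across 2 clause boundaries (Ø → Ø).
It functions as the subject of "talked", so the gap sits immediately after word 8 ("confirmed").
Base order: Sam had insisted Ken confirmed that the restorer talked to Emma.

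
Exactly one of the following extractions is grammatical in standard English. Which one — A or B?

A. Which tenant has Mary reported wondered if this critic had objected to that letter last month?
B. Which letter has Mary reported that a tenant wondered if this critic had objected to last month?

In B, the wh-phrase is extracted from inside a wh-island (introduced by "if"), which blocks movement.
In A, the extraction path crosses only that-complement boundaries, which are transparent.
So A is grammatical.

A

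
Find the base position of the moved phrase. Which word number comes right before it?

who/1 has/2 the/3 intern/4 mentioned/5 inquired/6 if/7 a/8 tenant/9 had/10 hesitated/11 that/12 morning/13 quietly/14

5

The displaced element is "who" (word 1).
It is linked across 1 clause boundary (Ø).
It functions as the subject of "inquired", so the gap sits immediately after word 5 ("mentioned").
Base order: The intern has mentioned who inquired if a tenant had hesitated that morning quietly.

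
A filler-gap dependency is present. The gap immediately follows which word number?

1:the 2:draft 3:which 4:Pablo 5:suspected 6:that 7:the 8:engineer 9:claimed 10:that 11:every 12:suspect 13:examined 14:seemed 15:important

13

The displaced element is "the draft" (word 2).
It is linked across 2 clause boundaries (that → that).
It functions as the direct object of "examined", so the gap sits immediately after word 13 ("examined").
Base order: Pablo suspected that the engineer claimed that every suspect examined the draft.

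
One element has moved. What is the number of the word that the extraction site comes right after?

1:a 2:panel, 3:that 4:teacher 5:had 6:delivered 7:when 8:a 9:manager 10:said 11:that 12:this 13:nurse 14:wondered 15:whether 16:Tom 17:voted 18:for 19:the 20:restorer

The displaced element is "a panel" (word 2).
It functions as the direct object of "delivered", so the gap sits immediately after word 6 ("delivered").
Base order: That teacher had delivered a panel when a manager said that this nurse wondered whether Tom voted for the restorer.

6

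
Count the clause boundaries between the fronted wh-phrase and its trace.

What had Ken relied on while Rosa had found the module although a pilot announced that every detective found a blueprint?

0

"what" originates inside the matrix clause — no clause boundary is crossed.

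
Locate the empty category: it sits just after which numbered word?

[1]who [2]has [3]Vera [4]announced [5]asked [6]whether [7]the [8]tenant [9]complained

The displaced element is "who" (word 1).
It is linked across 1 clause boundary (Ø).
It functions as the subject of "asked", so the gap sits immediately after word 4 ("announced").
Base order: Vera has announced that who asked whether the tenant complained.

4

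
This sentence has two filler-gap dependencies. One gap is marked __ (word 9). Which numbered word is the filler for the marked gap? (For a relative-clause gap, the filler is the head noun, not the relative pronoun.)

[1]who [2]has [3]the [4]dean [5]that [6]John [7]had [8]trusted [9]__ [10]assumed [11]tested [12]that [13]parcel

The marked gap is inside the relative clause, the direct object of "trusted".
Its filler is the head noun "dean" (via "that"), at word 4.
(The other dependency links word 1 to a gap after word 10.)

4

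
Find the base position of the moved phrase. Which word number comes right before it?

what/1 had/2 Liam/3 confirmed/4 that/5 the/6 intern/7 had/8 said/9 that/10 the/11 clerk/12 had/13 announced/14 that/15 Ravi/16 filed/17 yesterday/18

The displaced element is "what" (word 1).
It is linked across 3 clause boundaries (that → that → that).
It functions as the direct object of "filed", so the gap sits immediately after word 17 ("filed").
Base order: Liam had confirmed that the intern had said that the clerk had announced that Ravi filed what yesterday.

17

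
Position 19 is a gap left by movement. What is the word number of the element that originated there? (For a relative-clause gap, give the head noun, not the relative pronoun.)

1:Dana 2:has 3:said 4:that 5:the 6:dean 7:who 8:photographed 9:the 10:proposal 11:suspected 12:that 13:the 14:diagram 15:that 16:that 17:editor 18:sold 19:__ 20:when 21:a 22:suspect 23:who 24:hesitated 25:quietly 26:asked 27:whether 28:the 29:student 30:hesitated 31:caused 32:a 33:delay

14

The gap at 19 is the object of "sold", inside a relative clause.
The relative pronoun is "that" (word 15); it is bound by the head noun immediately before it.
Its filler is the head noun "diagram", at word 14.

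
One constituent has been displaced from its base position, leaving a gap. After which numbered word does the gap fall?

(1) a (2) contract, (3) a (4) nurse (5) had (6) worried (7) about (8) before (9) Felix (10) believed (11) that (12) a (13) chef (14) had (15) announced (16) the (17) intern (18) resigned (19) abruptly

The displaced element is "a contract" (word 2).
It functions as the object of the preposition "about" of "worried", so the gap sits immediately after word 7 ("about").
Base order: A nurse had worried about a contract before Felix believed that a chef had announced the intern resigned abruptly.

7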